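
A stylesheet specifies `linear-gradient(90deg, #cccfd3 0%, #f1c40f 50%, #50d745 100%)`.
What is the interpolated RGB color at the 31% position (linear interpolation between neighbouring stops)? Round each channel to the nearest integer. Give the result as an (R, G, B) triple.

(227, 200, 89)

31% lies between the 0% and 50% stops, so the local fraction is t = (31 − 0)/(50 − 0) = 31/50 ≈ 0.62.
#cccfd3 → (204, 207, 211); #f1c40f → (241, 196, 15).
R = 204 + 0.62 × (241 − 204) = 226.94 → 227
G = 207 + 0.62 × (196 − 207) = 200.18 → 200
B = 211 + 0.62 × (15 − 211) = 89.48 → 89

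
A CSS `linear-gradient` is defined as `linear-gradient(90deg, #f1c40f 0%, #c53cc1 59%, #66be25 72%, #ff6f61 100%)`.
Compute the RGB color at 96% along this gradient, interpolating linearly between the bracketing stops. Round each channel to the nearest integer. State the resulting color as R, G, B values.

(233, 122, 88)

96% lies between the 72% and 100% stops, so the local fraction is t = (96 − 72)/(100 − 72) = 24/28 ≈ 0.8571.
#66be25 → (102, 190, 37); #ff6f61 → (255, 111, 97).
R = 102 + 0.8571 × (255 − 102) = 233.136 → 233
G = 190 + 0.8571 × (111 − 190) = 122.289 → 122
B = 37 + 0.8571 × (97 − 37) = 88.426 → 88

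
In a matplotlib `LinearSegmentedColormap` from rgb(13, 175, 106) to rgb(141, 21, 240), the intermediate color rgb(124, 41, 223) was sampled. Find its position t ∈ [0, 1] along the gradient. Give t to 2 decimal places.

0.87

Invert the lerp on the G channel (largest span, 154): t = (41 − 175) / (21 − 175) = -134/-154 = 0.87013.
Check on R: (124 − 13)/(141 − 13) = 0.8672 ✓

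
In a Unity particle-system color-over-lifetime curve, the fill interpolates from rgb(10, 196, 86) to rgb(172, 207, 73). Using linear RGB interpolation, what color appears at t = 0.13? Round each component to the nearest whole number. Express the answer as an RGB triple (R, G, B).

(31, 197, 84)

R = 10 + 0.13 × (172 − 10) = 10 + 0.13 × 162 = 31.06 → 31
G = 196 + 0.13 × (207 − 196) = 196 + 0.13 × 11 = 197.43 → 197
B = 86 + 0.13 × (73 − 86) = 86 + 0.13 × -13 = 84.31 → 84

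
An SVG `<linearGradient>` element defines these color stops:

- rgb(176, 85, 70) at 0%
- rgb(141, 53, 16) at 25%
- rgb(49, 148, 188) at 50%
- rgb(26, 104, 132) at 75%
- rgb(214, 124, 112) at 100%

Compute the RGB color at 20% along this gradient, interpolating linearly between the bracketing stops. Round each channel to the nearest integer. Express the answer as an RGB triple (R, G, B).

(148, 59, 27)

20% lies between the 0% and 25% stops, so the local fraction is t = (20 − 0)/(25 − 0) = 20/25 ≈ 0.8.
R = 176 + 0.8 × (141 − 176) = 148 → 148
G = 85 + 0.8 × (53 − 85) = 59.4 → 59
B = 70 + 0.8 × (16 − 70) = 26.8 → 27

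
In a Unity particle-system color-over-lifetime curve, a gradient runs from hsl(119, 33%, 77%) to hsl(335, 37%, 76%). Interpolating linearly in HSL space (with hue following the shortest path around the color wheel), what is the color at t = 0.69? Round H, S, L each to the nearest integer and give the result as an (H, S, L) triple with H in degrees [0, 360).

Hue: 335 − 119 = 216°, but |216| > 180 so the shorter arc goes the other way: Δh = 216 − 360 = -144°.
H = 119 + 0.69 × (-144) = 19.64 → 20°
S = 33 + 0.69 × (37 − 33) = 35.76 → 36%
L = 77 + 0.69 × (76 − 77) = 76.31 → 76%

(20, 36, 76)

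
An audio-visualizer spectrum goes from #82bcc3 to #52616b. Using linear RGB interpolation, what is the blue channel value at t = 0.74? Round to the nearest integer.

130

B₁ = 195 (from #82bcc3), B₂ = 107 (from #52616b).
B = 195 + 0.74 × (107 − 195) = 129.88 → 130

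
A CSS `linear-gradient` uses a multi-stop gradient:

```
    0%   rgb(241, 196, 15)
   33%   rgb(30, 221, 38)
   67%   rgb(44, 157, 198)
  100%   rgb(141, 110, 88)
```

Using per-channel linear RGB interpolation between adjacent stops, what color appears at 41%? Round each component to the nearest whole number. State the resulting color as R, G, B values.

41% lies between the 33% and 67% stops, so the local fraction is t = (41 − 33)/(67 − 33) = 8/34 ≈ 0.2353.
R = 30 + 0.2353 × (44 − 30) = 33.294 → 33
G = 221 + 0.2353 × (157 − 221) = 205.941 → 206
B = 38 + 0.2353 × (198 − 38) = 75.648 → 76

(33, 206, 76)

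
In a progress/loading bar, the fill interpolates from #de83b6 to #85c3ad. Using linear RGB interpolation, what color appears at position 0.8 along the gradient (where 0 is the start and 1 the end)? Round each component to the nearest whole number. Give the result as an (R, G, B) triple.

#de83b6 → (222, 131, 182); #85c3ad → (133, 195, 173).
R = 222 + 0.8 × (133 − 222) = 222 + 0.8 × -89 = 150.8 → 151
G = 131 + 0.8 × (195 − 131) = 131 + 0.8 × 64 = 182.2 → 182
B = 182 + 0.8 × (173 − 182) = 182 + 0.8 × -9 = 174.8 → 175

(151, 182, 175)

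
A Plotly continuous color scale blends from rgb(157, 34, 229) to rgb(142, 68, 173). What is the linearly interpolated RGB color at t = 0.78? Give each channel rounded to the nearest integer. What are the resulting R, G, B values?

R = 157 + 0.78 × (142 − 157) = 157 + 0.78 × -15 = 145.3 → 145
G = 34 + 0.78 × (68 − 34) = 34 + 0.78 × 34 = 60.52 → 61
B = 229 + 0.78 × (173 − 229) = 229 + 0.78 × -56 = 185.32 → 185

(145, 61, 185)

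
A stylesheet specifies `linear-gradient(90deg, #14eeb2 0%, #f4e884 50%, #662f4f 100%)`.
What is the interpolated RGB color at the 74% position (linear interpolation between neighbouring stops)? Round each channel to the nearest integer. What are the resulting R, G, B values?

74% lies between the 50% and 100% stops, so the local fraction is t = (74 − 50)/(100 − 50) = 24/50 ≈ 0.48.
#f4e884 → (244, 232, 132); #662f4f → (102, 47, 79).
R = 244 + 0.48 × (102 − 244) = 175.84 → 176
G = 232 + 0.48 × (47 − 232) = 143.2 → 143
B = 132 + 0.48 × (79 − 132) = 106.56 → 107

(176, 143, 107)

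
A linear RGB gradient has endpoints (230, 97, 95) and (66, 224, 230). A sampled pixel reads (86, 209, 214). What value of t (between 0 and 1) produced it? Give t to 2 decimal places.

Invert the lerp on the R channel (largest span, 164): t = (86 − 230) / (66 − 230) = -144/-164 = 0.87805.
Check on G: (209 − 97)/(224 − 97) = 0.8819 ✓

0.88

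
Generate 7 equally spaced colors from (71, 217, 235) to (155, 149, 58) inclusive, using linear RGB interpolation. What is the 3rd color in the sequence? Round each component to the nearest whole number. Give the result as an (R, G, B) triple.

With 7 swatches and endpoints inclusive, swatch 3 sits at t = (3 − 1)/(7 − 1) = 2/6 ≈ 0.3333.
R = 71 + 0.3333 × (155 − 71) = 98.997 → 99
G = 217 + 0.3333 × (149 − 217) = 194.336 → 194
B = 235 + 0.3333 × (58 − 235) = 176.006 → 176

(99, 194, 176)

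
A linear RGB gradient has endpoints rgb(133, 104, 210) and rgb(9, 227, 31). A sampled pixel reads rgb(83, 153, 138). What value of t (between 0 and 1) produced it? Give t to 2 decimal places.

0.40

Invert the lerp on the B channel (largest span, 179): t = (138 − 210) / (31 − 210) = -72/-179 = 0.40223.
Check on R: (83 − 133)/(9 − 133) = 0.4032 ✓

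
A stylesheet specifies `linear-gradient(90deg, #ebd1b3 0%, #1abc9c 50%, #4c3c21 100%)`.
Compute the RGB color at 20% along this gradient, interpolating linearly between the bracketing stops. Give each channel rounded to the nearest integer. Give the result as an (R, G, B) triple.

20% lies between the 0% and 50% stops, so the local fraction is t = (20 − 0)/(50 − 0) = 20/50 ≈ 0.4.
#ebd1b3 → (235, 209, 179); #1abc9c → (26, 188, 156).
R = 235 + 0.4 × (26 − 235) = 151.4 → 151
G = 209 + 0.4 × (188 − 209) = 200.6 → 201
B = 179 + 0.4 × (156 − 179) = 169.8 → 170

(151, 201, 170)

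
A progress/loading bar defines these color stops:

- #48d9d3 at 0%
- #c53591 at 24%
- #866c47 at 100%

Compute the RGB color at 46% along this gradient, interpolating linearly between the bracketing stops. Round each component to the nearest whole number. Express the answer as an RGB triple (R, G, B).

46% lies between the 24% and 100% stops, so the local fraction is t = (46 − 24)/(100 − 24) = 22/76 ≈ 0.2895.
#c53591 → (197, 53, 145); #866c47 → (134, 108, 71).
R = 197 + 0.2895 × (134 − 197) = 178.762 → 179
G = 53 + 0.2895 × (108 − 53) = 68.922 → 69
B = 145 + 0.2895 × (71 − 145) = 123.577 → 124

(179, 69, 124)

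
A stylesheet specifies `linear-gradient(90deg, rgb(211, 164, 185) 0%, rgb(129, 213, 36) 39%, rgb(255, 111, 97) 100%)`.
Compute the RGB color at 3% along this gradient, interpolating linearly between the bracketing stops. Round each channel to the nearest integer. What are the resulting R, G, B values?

(205, 168, 174)

3% lies between the 0% and 39% stops, so the local fraction is t = (3 − 0)/(39 − 0) = 3/39 ≈ 0.0769.
R = 211 + 0.0769 × (129 − 211) = 204.694 → 205
G = 164 + 0.0769 × (213 − 164) = 167.768 → 168
B = 185 + 0.0769 × (36 − 185) = 173.542 → 174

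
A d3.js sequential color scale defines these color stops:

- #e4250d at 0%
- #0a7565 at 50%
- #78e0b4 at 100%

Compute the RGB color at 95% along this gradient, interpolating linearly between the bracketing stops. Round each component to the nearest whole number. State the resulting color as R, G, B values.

(109, 213, 172)

95% lies between the 50% and 100% stops, so the local fraction is t = (95 − 50)/(100 − 50) = 45/50 ≈ 0.9.
#0a7565 → (10, 117, 101); #78e0b4 → (120, 224, 180).
R = 10 + 0.9 × (120 − 10) = 109 → 109
G = 117 + 0.9 × (224 − 117) = 213.3 → 213
B = 101 + 0.9 × (180 − 101) = 172.1 → 172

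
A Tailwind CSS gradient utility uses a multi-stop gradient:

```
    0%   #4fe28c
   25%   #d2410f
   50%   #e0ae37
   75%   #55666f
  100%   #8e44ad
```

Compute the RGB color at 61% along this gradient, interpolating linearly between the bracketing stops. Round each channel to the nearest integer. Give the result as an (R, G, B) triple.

61% lies between the 50% and 75% stops, so the local fraction is t = (61 − 50)/(75 − 50) = 11/25 ≈ 0.44.
#e0ae37 → (224, 174, 55); #55666f → (85, 102, 111).
R = 224 + 0.44 × (85 − 224) = 162.84 → 163
G = 174 + 0.44 × (102 − 174) = 142.32 → 142
B = 55 + 0.44 × (111 − 55) = 79.64 → 80

(163, 142, 80)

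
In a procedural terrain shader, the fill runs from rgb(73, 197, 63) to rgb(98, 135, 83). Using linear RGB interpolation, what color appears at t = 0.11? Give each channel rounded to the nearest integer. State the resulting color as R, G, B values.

(76, 190, 65)

R = 73 + 0.11 × (98 − 73) = 73 + 0.11 × 25 = 75.75 → 76
G = 197 + 0.11 × (135 − 197) = 197 + 0.11 × -62 = 190.18 → 190
B = 63 + 0.11 × (83 − 63) = 63 + 0.11 × 20 = 65.2 → 65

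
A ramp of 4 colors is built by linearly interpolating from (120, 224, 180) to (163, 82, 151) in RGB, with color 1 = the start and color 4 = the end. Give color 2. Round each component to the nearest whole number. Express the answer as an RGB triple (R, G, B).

(134, 177, 170)

With 4 swatches and endpoints inclusive, swatch 2 sits at t = (2 − 1)/(4 − 1) = 1/3 ≈ 0.3333.
R = 120 + 0.3333 × (163 − 120) = 134.332 → 134
G = 224 + 0.3333 × (82 − 224) = 176.671 → 177
B = 180 + 0.3333 × (151 − 180) = 170.334 → 170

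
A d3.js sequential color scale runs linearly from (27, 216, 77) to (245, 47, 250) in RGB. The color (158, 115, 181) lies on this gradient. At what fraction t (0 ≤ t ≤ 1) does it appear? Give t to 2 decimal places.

0.60

Invert the lerp on the R channel (largest span, 218): t = (158 − 27) / (245 − 27) = 131/218 = 0.60092.
Check on G: (115 − 216)/(47 − 216) = 0.5976 ✓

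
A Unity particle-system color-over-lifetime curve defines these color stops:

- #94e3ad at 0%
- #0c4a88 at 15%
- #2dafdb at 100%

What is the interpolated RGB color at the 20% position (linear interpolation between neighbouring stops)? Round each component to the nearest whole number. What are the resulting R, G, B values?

20% lies between the 15% and 100% stops, so the local fraction is t = (20 − 15)/(100 − 15) = 5/85 ≈ 0.0588.
#0c4a88 → (12, 74, 136); #2dafdb → (45, 175, 219).
R = 12 + 0.0588 × (45 − 12) = 13.94 → 14
G = 74 + 0.0588 × (175 − 74) = 79.939 → 80
B = 136 + 0.0588 × (219 − 136) = 140.88 → 141

(14, 80, 141)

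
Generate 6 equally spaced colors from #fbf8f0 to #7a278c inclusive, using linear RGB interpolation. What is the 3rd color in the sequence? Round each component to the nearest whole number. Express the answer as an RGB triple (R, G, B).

With 6 swatches and endpoints inclusive, swatch 3 sits at t = (3 − 1)/(6 − 1) = 2/5 ≈ 0.4.
#fbf8f0 → (251, 248, 240); #7a278c → (122, 39, 140).
R = 251 + 0.4 × (122 − 251) = 199.4 → 199
G = 248 + 0.4 × (39 − 248) = 164.4 → 164
B = 240 + 0.4 × (140 − 240) = 200 → 200

(199, 164, 200)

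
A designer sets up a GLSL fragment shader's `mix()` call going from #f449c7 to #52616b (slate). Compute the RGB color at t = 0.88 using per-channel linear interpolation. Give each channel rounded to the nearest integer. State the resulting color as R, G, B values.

(101, 94, 118)

#f449c7 → (244, 73, 199); #52616b → (82, 97, 107).
R = 244 + 0.88 × (82 − 244) = 244 + 0.88 × -162 = 101.44 → 101
G = 73 + 0.88 × (97 − 73) = 73 + 0.88 × 24 = 94.12 → 94
B = 199 + 0.88 × (107 − 199) = 199 + 0.88 × -92 = 118.04 → 118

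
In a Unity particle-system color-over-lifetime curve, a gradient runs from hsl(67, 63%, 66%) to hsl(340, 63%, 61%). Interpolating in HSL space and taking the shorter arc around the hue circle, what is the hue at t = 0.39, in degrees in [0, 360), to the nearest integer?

33

Hue: 340 − 67 = 273°, but |273| > 180 so the shorter arc goes the other way: Δh = 273 − 360 = -87°.
H = 67 + 0.39 × (-87) = 33.07 → 33°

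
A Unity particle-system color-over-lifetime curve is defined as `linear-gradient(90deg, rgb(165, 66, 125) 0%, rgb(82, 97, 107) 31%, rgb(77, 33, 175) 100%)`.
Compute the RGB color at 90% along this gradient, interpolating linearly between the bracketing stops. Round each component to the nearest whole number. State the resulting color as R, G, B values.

90% lies between the 31% and 100% stops, so the local fraction is t = (90 − 31)/(100 − 31) = 59/69 ≈ 0.8551.
R = 82 + 0.8551 × (77 − 82) = 77.725 → 78
G = 97 + 0.8551 × (33 − 97) = 42.274 → 42
B = 107 + 0.8551 × (175 − 107) = 165.147 → 165

(78, 42, 165)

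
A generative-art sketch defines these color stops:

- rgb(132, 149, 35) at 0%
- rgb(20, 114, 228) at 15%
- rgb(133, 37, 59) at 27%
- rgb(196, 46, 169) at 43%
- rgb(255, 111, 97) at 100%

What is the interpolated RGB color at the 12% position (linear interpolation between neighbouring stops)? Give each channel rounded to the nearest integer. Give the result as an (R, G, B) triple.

12% lies between the 0% and 15% stops, so the local fraction is t = (12 − 0)/(15 − 0) = 12/15 ≈ 0.8.
R = 132 + 0.8 × (20 − 132) = 42.4 → 42
G = 149 + 0.8 × (114 − 149) = 121 → 121
B = 35 + 0.8 × (228 − 35) = 189.4 → 189

(42, 121, 189)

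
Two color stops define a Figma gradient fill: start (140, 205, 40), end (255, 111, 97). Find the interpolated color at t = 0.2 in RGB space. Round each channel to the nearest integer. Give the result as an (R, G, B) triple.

(163, 186, 51)

R = 140 + 0.2 × (255 − 140) = 140 + 0.2 × 115 = 163 → 163
G = 205 + 0.2 × (111 − 205) = 205 + 0.2 × -94 = 186.2 → 186
B = 40 + 0.2 × (97 − 40) = 40 + 0.2 × 57 = 51.4 → 51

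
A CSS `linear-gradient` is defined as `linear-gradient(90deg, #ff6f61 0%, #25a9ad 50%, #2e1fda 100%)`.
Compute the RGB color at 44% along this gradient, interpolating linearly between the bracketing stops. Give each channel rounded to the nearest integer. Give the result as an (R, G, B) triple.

44% lies between the 0% and 50% stops, so the local fraction is t = (44 − 0)/(50 − 0) = 44/50 ≈ 0.88.
#ff6f61 → (255, 111, 97); #25a9ad → (37, 169, 173).
R = 255 + 0.88 × (37 − 255) = 63.16 → 63
G = 111 + 0.88 × (169 − 111) = 162.04 → 162
B = 97 + 0.88 × (173 − 97) = 163.88 → 164

(63, 162, 164)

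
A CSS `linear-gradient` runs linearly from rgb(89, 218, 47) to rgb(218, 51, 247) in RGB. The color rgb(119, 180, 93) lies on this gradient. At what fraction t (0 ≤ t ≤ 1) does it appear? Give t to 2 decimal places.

Invert the lerp on the B channel (largest span, 200): t = (93 − 47) / (247 − 47) = 46/200 = 0.23.
Check on R: (119 − 89)/(218 − 89) = 0.2326 ✓

0.23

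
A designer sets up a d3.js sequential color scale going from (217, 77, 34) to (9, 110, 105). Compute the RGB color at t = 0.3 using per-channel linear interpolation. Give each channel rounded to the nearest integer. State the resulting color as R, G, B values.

(155, 87, 55)

R = 217 + 0.3 × (9 − 217) = 217 + 0.3 × -208 = 154.6 → 155
G = 77 + 0.3 × (110 − 77) = 77 + 0.3 × 33 = 86.9 → 87
B = 34 + 0.3 × (105 − 34) = 34 + 0.3 × 71 = 55.3 → 55
So the blended color is (155, 87, 55), about #9b5737.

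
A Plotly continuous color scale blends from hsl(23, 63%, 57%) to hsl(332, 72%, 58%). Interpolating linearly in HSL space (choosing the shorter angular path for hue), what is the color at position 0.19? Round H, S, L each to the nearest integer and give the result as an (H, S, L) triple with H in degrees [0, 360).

(13, 65, 57)

Hue: 332 − 23 = 309°, but |309| > 180 so the shorter arc goes the other way: Δh = 309 − 360 = -51°.
H = 23 + 0.19 × (-51) = 13.31 → 13°
S = 63 + 0.19 × (72 − 63) = 64.71 → 65%
L = 57 + 0.19 × (58 − 57) = 57.19 → 57%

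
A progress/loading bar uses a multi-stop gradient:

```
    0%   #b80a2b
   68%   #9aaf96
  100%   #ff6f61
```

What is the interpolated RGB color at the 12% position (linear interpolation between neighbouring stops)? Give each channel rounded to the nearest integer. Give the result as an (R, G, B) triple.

12% lies between the 0% and 68% stops, so the local fraction is t = (12 − 0)/(68 − 0) = 12/68 ≈ 0.1765.
#b80a2b → (184, 10, 43); #9aaf96 → (154, 175, 150).
R = 184 + 0.1765 × (154 − 184) = 178.705 → 179
G = 10 + 0.1765 × (175 − 10) = 39.123 → 39
B = 43 + 0.1765 × (150 − 43) = 61.886 → 62

(179, 39, 62)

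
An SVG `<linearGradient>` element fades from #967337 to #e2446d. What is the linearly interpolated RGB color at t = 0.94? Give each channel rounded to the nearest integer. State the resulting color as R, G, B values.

(221, 71, 106)

#967337 → (150, 115, 55); #e2446d → (226, 68, 109).
R = 150 + 0.94 × (226 − 150) = 150 + 0.94 × 76 = 221.44 → 221
G = 115 + 0.94 × (68 − 115) = 115 + 0.94 × -47 = 70.82 → 71
B = 55 + 0.94 × (109 − 55) = 55 + 0.94 × 54 = 105.76 → 106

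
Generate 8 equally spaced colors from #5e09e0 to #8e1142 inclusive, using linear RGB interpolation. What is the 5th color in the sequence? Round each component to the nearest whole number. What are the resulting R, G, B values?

With 8 swatches and endpoints inclusive, swatch 5 sits at t = (5 − 1)/(8 − 1) = 4/7 ≈ 0.5714.
#5e09e0 → (94, 9, 224); #8e1142 → (142, 17, 66).
R = 94 + 0.5714 × (142 − 94) = 121.427 → 121
G = 9 + 0.5714 × (17 − 9) = 13.571 → 14
B = 224 + 0.5714 × (66 − 224) = 133.719 → 134

(121, 14, 134)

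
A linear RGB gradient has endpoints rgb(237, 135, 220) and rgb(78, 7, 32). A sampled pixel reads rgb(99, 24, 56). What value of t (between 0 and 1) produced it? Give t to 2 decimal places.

Invert the lerp on the B channel (largest span, 188): t = (56 − 220) / (32 − 220) = -164/-188 = 0.87234.
Check on R: (99 − 237)/(78 − 237) = 0.8679 ✓

0.87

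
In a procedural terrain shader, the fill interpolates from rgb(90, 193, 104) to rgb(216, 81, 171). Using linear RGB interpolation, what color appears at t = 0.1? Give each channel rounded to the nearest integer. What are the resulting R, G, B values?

(103, 182, 111)

R = 90 + 0.1 × (216 − 90) = 90 + 0.1 × 126 = 102.6 → 103
G = 193 + 0.1 × (81 − 193) = 193 + 0.1 × -112 = 181.8 → 182
B = 104 + 0.1 × (171 − 104) = 104 + 0.1 × 67 = 110.7 → 111
So the blended color is (103, 182, 111), about #67b66f.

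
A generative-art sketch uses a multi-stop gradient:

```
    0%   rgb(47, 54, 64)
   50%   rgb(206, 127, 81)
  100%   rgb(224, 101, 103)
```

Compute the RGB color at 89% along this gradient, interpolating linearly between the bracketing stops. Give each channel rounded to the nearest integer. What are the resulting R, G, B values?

(220, 107, 98)

89% lies between the 50% and 100% stops, so the local fraction is t = (89 − 50)/(100 − 50) = 39/50 ≈ 0.78.
R = 206 + 0.78 × (224 − 206) = 220.04 → 220
G = 127 + 0.78 × (101 − 127) = 106.72 → 107
B = 81 + 0.78 × (103 − 81) = 98.16 → 98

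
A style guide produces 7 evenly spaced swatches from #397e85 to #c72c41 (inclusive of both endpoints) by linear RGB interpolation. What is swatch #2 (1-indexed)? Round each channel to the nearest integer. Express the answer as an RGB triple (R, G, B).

(81, 112, 122)

With 7 swatches and endpoints inclusive, swatch 2 sits at t = (2 − 1)/(7 − 1) = 1/6 ≈ 0.1667.
#397e85 → (57, 126, 133); #c72c41 → (199, 44, 65).
R = 57 + 0.1667 × (199 − 57) = 80.671 → 81
G = 126 + 0.1667 × (44 − 126) = 112.331 → 112
B = 133 + 0.1667 × (65 − 133) = 121.664 → 122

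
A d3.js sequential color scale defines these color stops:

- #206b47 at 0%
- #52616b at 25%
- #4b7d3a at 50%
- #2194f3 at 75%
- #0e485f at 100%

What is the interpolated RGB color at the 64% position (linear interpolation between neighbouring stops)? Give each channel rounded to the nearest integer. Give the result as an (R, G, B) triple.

64% lies between the 50% and 75% stops, so the local fraction is t = (64 − 50)/(75 − 50) = 14/25 ≈ 0.56.
#4b7d3a → (75, 125, 58); #2194f3 → (33, 148, 243).
R = 75 + 0.56 × (33 − 75) = 51.48 → 51
G = 125 + 0.56 × (148 − 125) = 137.88 → 138
B = 58 + 0.56 × (243 − 58) = 161.6 → 162

(51, 138, 162)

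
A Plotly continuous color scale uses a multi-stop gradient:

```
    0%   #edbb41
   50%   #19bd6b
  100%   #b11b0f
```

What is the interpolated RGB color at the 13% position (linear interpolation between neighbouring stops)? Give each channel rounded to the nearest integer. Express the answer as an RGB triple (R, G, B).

(182, 188, 76)

13% lies between the 0% and 50% stops, so the local fraction is t = (13 − 0)/(50 − 0) = 13/50 ≈ 0.26.
#edbb41 → (237, 187, 65); #19bd6b → (25, 189, 107).
R = 237 + 0.26 × (25 − 237) = 181.88 → 182
G = 187 + 0.26 × (189 − 187) = 187.52 → 188
B = 65 + 0.26 × (107 − 65) = 75.92 → 76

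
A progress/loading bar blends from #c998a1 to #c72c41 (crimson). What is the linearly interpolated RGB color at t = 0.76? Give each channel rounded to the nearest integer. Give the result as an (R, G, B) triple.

#c998a1 → (201, 152, 161); #c72c41 → (199, 44, 65).
R = 201 + 0.76 × (199 − 201) = 201 + 0.76 × -2 = 199.48 → 199
G = 152 + 0.76 × (44 − 152) = 152 + 0.76 × -108 = 69.92 → 70
B = 161 + 0.76 × (65 − 161) = 161 + 0.76 × -96 = 88.04 → 88

(199, 70, 88)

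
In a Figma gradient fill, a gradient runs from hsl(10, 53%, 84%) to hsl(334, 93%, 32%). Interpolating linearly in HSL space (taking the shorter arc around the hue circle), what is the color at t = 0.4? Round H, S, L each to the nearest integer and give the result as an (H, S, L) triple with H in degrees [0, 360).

(356, 69, 63)

Hue: 334 − 10 = 324°, but |324| > 180 so the shorter arc goes the other way: Δh = 324 − 360 = -36°.
H = 10 + 0.4 × (-36) = -4.4 → -4 → -4 mod 360 = 356°
S = 53 + 0.4 × (93 − 53) = 69 → 69%
L = 84 + 0.4 × (32 − 84) = 63.2 → 63%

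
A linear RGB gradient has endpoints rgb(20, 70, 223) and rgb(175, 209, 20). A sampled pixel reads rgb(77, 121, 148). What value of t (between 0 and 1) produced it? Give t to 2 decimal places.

0.37

Invert the lerp on the B channel (largest span, 203): t = (148 − 223) / (20 − 223) = -75/-203 = 0.36946.
Check on R: (77 − 20)/(175 − 20) = 0.3677 ✓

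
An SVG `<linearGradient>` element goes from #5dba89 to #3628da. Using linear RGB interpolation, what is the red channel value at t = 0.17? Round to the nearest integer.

86

R₁ = 93 (from #5dba89), R₂ = 54 (from #3628da).
R = 93 + 0.17 × (54 − 93) = 86.37 → 86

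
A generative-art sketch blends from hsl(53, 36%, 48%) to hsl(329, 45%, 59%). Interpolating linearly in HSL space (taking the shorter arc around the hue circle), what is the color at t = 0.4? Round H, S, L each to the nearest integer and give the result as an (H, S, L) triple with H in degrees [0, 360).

Hue: 329 − 53 = 276°, but |276| > 180 so the shorter arc goes the other way: Δh = 276 − 360 = -84°.
H = 53 + 0.4 × (-84) = 19.4 → 19°
S = 36 + 0.4 × (45 − 36) = 39.6 → 40%
L = 48 + 0.4 × (59 − 48) = 52.4 → 52%

(19, 40, 52)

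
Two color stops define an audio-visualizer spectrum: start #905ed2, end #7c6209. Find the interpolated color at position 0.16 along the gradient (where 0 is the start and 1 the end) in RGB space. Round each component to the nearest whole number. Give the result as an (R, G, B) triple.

#905ed2 → (144, 94, 210); #7c6209 → (124, 98, 9).
R = 144 + 0.16 × (124 − 144) = 144 + 0.16 × -20 = 140.8 → 141
G = 94 + 0.16 × (98 − 94) = 94 + 0.16 × 4 = 94.64 → 95
B = 210 + 0.16 × (9 − 210) = 210 + 0.16 × -201 = 177.84 → 178
So the blended color is (141, 95, 178), about #8d5fb2.

(141, 95, 178)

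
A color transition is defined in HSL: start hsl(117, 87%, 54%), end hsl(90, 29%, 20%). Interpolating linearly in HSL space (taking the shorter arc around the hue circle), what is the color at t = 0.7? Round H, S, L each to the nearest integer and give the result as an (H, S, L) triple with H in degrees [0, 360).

Hue arc: Δh = 90 − 117 = -27° (|Δh| ≤ 180, already the shorter path).
H = 117 + 0.7 × (-27) = 98.1 → 98°
S = 87 + 0.7 × (29 − 87) = 46.4 → 46%
L = 54 + 0.7 × (20 − 54) = 30.2 → 30%

(98, 46, 30)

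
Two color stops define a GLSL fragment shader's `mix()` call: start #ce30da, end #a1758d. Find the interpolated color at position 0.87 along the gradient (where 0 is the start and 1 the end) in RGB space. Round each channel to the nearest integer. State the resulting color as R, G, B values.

#ce30da → (206, 48, 218); #a1758d → (161, 117, 141).
R = 206 + 0.87 × (161 − 206) = 206 + 0.87 × -45 = 166.85 → 167
G = 48 + 0.87 × (117 − 48) = 48 + 0.87 × 69 = 108.03 → 108
B = 218 + 0.87 × (141 − 218) = 218 + 0.87 × -77 = 151.01 → 151
So the blended color is (167, 108, 151), about #a76c97.

(167, 108, 151)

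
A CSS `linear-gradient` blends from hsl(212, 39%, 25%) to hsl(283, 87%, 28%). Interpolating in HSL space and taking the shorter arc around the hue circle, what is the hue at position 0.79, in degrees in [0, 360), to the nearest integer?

Hue arc: Δh = 283 − 212 = 71° (|Δh| ≤ 180, already the shorter path).
H = 212 + 0.79 × (71) = 268.09 → 268°

268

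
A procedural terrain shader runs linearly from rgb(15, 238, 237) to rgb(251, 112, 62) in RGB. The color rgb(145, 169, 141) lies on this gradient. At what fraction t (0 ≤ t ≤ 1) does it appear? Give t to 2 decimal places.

Invert the lerp on the R channel (largest span, 236): t = (145 − 15) / (251 − 15) = 130/236 = 0.55085.
Check on G: (169 − 238)/(112 − 238) = 0.5476 ✓

0.55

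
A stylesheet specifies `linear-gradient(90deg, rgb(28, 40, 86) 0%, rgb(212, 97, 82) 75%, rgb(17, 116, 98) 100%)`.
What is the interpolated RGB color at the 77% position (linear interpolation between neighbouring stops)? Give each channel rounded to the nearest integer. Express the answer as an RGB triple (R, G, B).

77% lies between the 75% and 100% stops, so the local fraction is t = (77 − 75)/(100 − 75) = 2/25 ≈ 0.08.
R = 212 + 0.08 × (17 − 212) = 196.4 → 196
G = 97 + 0.08 × (116 − 97) = 98.52 → 99
B = 82 + 0.08 × (98 − 82) = 83.28 → 83

(196, 99, 83)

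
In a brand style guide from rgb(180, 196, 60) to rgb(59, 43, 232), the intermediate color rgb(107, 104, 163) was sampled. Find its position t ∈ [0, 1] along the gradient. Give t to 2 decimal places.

0.60

Invert the lerp on the B channel (largest span, 172): t = (163 − 60) / (232 − 60) = 103/172 = 0.59884.
Check on R: (107 − 180)/(59 − 180) = 0.6033 ✓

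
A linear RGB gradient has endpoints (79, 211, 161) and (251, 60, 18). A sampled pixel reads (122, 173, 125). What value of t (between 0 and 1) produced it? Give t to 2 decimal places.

0.25

Invert the lerp on the R channel (largest span, 172): t = (122 − 79) / (251 − 79) = 43/172 = 0.25.
Check on G: (173 − 211)/(60 − 211) = 0.2517 ✓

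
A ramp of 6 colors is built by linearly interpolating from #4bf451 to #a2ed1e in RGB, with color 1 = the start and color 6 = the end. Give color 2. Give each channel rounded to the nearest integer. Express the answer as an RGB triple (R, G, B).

(92, 243, 71)

With 6 swatches and endpoints inclusive, swatch 2 sits at t = (2 − 1)/(6 − 1) = 1/5 ≈ 0.2.
#4bf451 → (75, 244, 81); #a2ed1e → (162, 237, 30).
R = 75 + 0.2 × (162 − 75) = 92.4 → 92
G = 244 + 0.2 × (237 − 244) = 242.6 → 243
B = 81 + 0.2 × (30 − 81) = 70.8 → 71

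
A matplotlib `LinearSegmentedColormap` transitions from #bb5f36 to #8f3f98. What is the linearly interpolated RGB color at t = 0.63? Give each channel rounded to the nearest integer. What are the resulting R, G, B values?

(159, 75, 116)

#bb5f36 → (187, 95, 54); #8f3f98 → (143, 63, 152).
R = 187 + 0.63 × (143 − 187) = 187 + 0.63 × -44 = 159.28 → 159
G = 95 + 0.63 × (63 − 95) = 95 + 0.63 × -32 = 74.84 → 75
B = 54 + 0.63 × (152 − 54) = 54 + 0.63 × 98 = 115.74 → 116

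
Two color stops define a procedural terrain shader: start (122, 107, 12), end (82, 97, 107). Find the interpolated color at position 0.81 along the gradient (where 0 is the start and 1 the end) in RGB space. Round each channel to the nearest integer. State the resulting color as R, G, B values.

(90, 99, 89)

R = 122 + 0.81 × (82 − 122) = 122 + 0.81 × -40 = 89.6 → 90
G = 107 + 0.81 × (97 − 107) = 107 + 0.81 × -10 = 98.9 → 99
B = 12 + 0.81 × (107 − 12) = 12 + 0.81 × 95 = 88.95 → 89
So the blended color is (90, 99, 89), about #5a6359.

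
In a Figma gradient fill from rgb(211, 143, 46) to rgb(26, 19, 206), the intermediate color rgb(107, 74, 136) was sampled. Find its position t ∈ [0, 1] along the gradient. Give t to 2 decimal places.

Invert the lerp on the R channel (largest span, 185): t = (107 − 211) / (26 − 211) = -104/-185 = 0.56216.
Check on G: (74 − 143)/(19 − 143) = 0.5565 ✓

0.56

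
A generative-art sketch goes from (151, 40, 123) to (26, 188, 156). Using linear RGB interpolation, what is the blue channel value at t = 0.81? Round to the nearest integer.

B = 123 + 0.81 × (156 − 123) = 149.73 → 150

150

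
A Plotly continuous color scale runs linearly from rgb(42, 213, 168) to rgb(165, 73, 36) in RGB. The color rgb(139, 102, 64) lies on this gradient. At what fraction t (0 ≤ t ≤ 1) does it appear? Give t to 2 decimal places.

0.79

Invert the lerp on the G channel (largest span, 140): t = (102 − 213) / (73 − 213) = -111/-140 = 0.79286.
Check on R: (139 − 42)/(165 − 42) = 0.7886 ✓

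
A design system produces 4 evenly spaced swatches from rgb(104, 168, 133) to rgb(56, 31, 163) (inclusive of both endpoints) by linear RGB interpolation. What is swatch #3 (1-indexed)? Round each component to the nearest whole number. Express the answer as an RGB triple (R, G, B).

(72, 77, 153)

With 4 swatches and endpoints inclusive, swatch 3 sits at t = (3 − 1)/(4 − 1) = 2/3 ≈ 0.6667.
R = 104 + 0.6667 × (56 − 104) = 71.998 → 72
G = 168 + 0.6667 × (31 − 168) = 76.662 → 77
B = 133 + 0.6667 × (163 − 133) = 153.001 → 153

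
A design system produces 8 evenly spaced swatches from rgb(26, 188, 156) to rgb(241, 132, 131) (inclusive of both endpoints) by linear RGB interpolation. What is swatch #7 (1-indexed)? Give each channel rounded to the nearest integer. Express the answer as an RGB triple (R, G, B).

(210, 140, 135)

With 8 swatches and endpoints inclusive, swatch 7 sits at t = (7 − 1)/(8 − 1) = 6/7 ≈ 0.8571.
R = 26 + 0.8571 × (241 − 26) = 210.276 → 210
G = 188 + 0.8571 × (132 − 188) = 140.002 → 140
B = 156 + 0.8571 × (131 − 156) = 134.572 → 135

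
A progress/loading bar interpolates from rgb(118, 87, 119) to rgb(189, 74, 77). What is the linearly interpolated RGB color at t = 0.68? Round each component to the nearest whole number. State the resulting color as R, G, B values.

(166, 78, 90)

R = 118 + 0.68 × (189 − 118) = 118 + 0.68 × 71 = 166.28 → 166
G = 87 + 0.68 × (74 − 87) = 87 + 0.68 × -13 = 78.16 → 78
B = 119 + 0.68 × (77 − 119) = 119 + 0.68 × -42 = 90.44 → 90
So the blended color is (166, 78, 90), about #a64e5a.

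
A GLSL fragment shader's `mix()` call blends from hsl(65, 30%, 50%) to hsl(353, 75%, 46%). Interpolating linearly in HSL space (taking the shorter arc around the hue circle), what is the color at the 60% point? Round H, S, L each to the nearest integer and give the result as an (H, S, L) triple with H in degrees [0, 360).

(22, 57, 48)

Hue: 353 − 65 = 288°, but |288| > 180 so the shorter arc goes the other way: Δh = 288 − 360 = -72°.
H = 65 + 0.6 × (-72) = 21.8 → 22°
S = 30 + 0.6 × (75 − 30) = 57 → 57%
L = 50 + 0.6 × (46 − 50) = 47.6 → 48%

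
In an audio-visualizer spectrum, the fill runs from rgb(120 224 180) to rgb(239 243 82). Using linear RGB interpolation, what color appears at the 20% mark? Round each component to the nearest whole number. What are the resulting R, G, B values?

20% corresponds to t = 0.2.
R = 120 + 0.2 × (239 − 120) = 120 + 0.2 × 119 = 143.8 → 144
G = 224 + 0.2 × (243 − 224) = 224 + 0.2 × 19 = 227.8 → 228
B = 180 + 0.2 × (82 − 180) = 180 + 0.2 × -98 = 160.4 → 160
So the blended color is (144, 228, 160), about #90e4a0.

(144, 228, 160)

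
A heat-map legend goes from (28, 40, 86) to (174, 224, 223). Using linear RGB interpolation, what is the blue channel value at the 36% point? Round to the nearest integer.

135

B = 86 + 0.36 × (223 − 86) = 135.32 → 135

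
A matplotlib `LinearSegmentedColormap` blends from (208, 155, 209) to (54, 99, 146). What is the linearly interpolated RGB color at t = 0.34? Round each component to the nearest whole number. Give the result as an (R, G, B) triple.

R = 208 + 0.34 × (54 − 208) = 208 + 0.34 × -154 = 155.64 → 156
G = 155 + 0.34 × (99 − 155) = 155 + 0.34 × -56 = 135.96 → 136
B = 209 + 0.34 × (146 − 209) = 209 + 0.34 × -63 = 187.58 → 188

(156, 136, 188)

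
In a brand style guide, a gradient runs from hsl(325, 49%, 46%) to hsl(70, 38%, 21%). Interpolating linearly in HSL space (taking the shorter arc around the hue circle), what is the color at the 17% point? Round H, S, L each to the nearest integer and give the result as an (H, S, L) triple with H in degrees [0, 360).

Hue: 70 − 325 = -255°, but |-255| > 180 so the shorter arc goes the other way: Δh = -255 + 360 = 105°.
H = 325 + 0.17 × (105) = 342.85 → 343°
S = 49 + 0.17 × (38 − 49) = 47.13 → 47%
L = 46 + 0.17 × (21 − 46) = 41.75 → 42%

(343, 47, 42)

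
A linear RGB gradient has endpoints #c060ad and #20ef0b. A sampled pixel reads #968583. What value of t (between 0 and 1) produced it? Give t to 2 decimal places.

Invert the lerp on the B channel (largest span, 162): t = (131 − 173) / (11 − 173) = -42/-162 = 0.25926.
Check on R: (150 − 192)/(32 − 192) = 0.2625 ✓

0.26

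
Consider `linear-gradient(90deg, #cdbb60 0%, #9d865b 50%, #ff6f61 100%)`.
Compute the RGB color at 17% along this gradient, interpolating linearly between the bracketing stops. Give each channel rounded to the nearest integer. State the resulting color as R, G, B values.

(189, 169, 94)

17% lies between the 0% and 50% stops, so the local fraction is t = (17 − 0)/(50 − 0) = 17/50 ≈ 0.34.
#cdbb60 → (205, 187, 96); #9d865b → (157, 134, 91).
R = 205 + 0.34 × (157 − 205) = 188.68 → 189
G = 187 + 0.34 × (134 − 187) = 168.98 → 169
B = 96 + 0.34 × (91 − 96) = 94.3 → 94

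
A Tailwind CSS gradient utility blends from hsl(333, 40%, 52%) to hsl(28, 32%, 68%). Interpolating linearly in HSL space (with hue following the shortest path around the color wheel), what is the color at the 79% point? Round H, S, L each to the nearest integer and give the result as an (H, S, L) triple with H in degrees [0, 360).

(16, 34, 65)

Hue: 28 − 333 = -305°, but |-305| > 180 so the shorter arc goes the other way: Δh = -305 + 360 = 55°.
H = 333 + 0.79 × (55) = 376.45 → 376 → 376 mod 360 = 16°
S = 40 + 0.79 × (32 − 40) = 33.68 → 34%
L = 52 + 0.79 × (68 − 52) = 64.64 → 65%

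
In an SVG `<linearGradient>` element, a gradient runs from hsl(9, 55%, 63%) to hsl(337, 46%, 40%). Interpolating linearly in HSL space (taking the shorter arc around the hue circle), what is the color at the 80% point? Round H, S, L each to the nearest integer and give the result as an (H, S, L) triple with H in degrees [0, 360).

(343, 48, 45)

Hue: 337 − 9 = 328°, but |328| > 180 so the shorter arc goes the other way: Δh = 328 − 360 = -32°.
H = 9 + 0.8 × (-32) = -16.6 → -17 → -17 mod 360 = 343°
S = 55 + 0.8 × (46 − 55) = 47.8 → 48%
L = 63 + 0.8 × (40 − 63) = 44.6 → 45%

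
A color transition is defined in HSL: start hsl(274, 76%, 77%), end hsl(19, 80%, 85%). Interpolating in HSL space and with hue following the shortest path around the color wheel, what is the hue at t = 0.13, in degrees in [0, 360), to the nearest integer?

Hue: 19 − 274 = -255°, but |-255| > 180 so the shorter arc goes the other way: Δh = -255 + 360 = 105°.
H = 274 + 0.13 × (105) = 287.65 → 288°

288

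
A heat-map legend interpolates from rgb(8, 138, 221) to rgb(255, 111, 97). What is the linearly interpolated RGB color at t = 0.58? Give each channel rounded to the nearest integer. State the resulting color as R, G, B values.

(151, 122, 149)

R = 8 + 0.58 × (255 − 8) = 8 + 0.58 × 247 = 151.26 → 151
G = 138 + 0.58 × (111 − 138) = 138 + 0.58 × -27 = 122.34 → 122
B = 221 + 0.58 × (97 − 221) = 221 + 0.58 × -124 = 149.08 → 149
So the blended color is (151, 122, 149), about #977a95.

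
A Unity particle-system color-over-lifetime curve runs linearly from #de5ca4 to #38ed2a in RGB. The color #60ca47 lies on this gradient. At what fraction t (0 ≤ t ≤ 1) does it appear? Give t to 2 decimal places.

Invert the lerp on the R channel (largest span, 166): t = (96 − 222) / (56 − 222) = -126/-166 = 0.75904.
Check on G: (202 − 92)/(237 − 92) = 0.7586 ✓

0.76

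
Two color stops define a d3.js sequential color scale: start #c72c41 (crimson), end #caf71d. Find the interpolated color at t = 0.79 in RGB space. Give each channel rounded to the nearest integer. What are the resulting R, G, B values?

(201, 204, 37)

#c72c41 → (199, 44, 65); #caf71d → (202, 247, 29).
R = 199 + 0.79 × (202 − 199) = 199 + 0.79 × 3 = 201.37 → 201
G = 44 + 0.79 × (247 − 44) = 44 + 0.79 × 203 = 204.37 → 204
B = 65 + 0.79 × (29 − 65) = 65 + 0.79 × -36 = 36.56 → 37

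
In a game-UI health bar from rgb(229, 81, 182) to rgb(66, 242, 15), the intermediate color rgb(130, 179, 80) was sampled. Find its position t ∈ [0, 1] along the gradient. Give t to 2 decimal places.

0.61

Invert the lerp on the B channel (largest span, 167): t = (80 − 182) / (15 − 182) = -102/-167 = 0.61078.
Check on R: (130 − 229)/(66 − 229) = 0.6074 ✓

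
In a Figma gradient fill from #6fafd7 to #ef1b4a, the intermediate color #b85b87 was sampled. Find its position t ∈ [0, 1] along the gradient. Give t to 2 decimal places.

0.57

Invert the lerp on the G channel (largest span, 148): t = (91 − 175) / (27 − 175) = -84/-148 = 0.56757.
Check on R: (184 − 111)/(239 − 111) = 0.5703 ✓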